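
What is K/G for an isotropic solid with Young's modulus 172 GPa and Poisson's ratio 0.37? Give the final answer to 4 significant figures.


G = E / (2*(1+nu))
G = 172 / (2*(1+0.37)) = 62.7737 GPa
K = E / (3*(1-2*nu))
K = 172 / (3*(1-2*0.37)) = 220.513 GPa
K/G = 220.513 / 62.7737 = 3.513


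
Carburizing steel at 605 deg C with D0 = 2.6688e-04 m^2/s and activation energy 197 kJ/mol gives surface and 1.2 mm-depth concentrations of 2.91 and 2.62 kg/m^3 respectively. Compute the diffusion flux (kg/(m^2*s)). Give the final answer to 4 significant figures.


Step 1: D = D0 * exp(-Qd/(R*T))
T = 605 + 273.15 = 878.15 K
D = 2.6688e-04 * exp(-197e3 / (8.314 * 878.15)) = 5.10296e-16 m^2/s
Step 2: J = D * (C1 - C2) / dx
J = 5.10296e-16 * (2.91 - 2.62) / 1.2e-03
J = 1.233e-13 kg/(m^2*s)


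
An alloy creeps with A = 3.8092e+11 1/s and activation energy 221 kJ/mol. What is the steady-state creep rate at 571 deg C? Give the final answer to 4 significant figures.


rate = A * exp(-Q / (R*T))
T = 571 + 273.15 = 844.15 K
rate = 3.8092e+11 * exp(-221e3 / (8.314 * 844.15))
rate = 8.039e-03 1/s


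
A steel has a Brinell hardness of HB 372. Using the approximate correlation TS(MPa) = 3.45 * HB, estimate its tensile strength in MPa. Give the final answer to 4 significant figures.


TS (MPa) = 3.45 * HB
TS = 3.45 * 372
TS = 1283 MPa


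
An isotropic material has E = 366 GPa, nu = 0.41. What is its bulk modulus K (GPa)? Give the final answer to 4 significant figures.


K = E / (3*(1-2*nu))
K = 366 / (3*(1-2*0.41))
K = 677.8 GPa


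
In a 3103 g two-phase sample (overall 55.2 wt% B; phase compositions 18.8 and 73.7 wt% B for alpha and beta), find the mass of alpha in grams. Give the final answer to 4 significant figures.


f_alpha = (C_beta - C0) / (C_beta - C_alpha)
f_alpha = (73.7 - 55.2) / (73.7 - 18.8) = 0.336976
m_alpha = f_alpha * m_total = 0.336976 * 3103 = 1046 g


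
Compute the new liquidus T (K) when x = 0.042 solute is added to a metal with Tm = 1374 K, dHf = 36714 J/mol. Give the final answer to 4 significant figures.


dT = R*Tm^2*x / dHf
dT = 8.314 * 1374^2 * 0.042 / 36714
dT = 17.9556 K
T_new = 1374 - 17.9556 = 1356 K


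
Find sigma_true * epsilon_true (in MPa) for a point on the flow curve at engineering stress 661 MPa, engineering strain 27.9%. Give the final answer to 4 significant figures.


sigma_true = sigma_eng * (1 + epsilon_eng)
sigma_true = 661 * (1 + 0.279) = 845.419 MPa
epsilon_true = ln(1 + epsilon_eng)
epsilon_true = ln(1 + 0.279) = 0.246079
sigma_true * epsilon_true = 845.419 * 0.246079 = 208 MPa


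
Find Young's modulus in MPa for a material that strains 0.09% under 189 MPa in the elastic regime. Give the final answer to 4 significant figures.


E = sigma / epsilon
epsilon = 0.09% = 9e-04
E = 189 / 9e-04
E = 210000 MPa


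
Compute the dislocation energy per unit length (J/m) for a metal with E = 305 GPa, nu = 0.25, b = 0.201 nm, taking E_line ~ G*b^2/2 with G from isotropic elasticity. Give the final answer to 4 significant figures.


Step 1: G = E / (2*(1+nu))
G = 305 / (2*(1+0.25)) = 122 GPa = 1.22e+11 Pa
Step 2: E_line = G*b^2/2
b = 0.201 nm = 2.01e-10 m
E_line = 0.5 * 1.22e+11 * (2.01e-10)^2 = 2.464e-09 J/m


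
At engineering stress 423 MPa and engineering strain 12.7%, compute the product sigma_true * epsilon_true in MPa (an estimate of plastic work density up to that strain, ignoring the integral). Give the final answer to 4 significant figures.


sigma_true = sigma_eng * (1 + epsilon_eng)
sigma_true = 423 * (1 + 0.127) = 476.721 MPa
epsilon_true = ln(1 + epsilon_eng)
epsilon_true = ln(1 + 0.127) = 0.119559
sigma_true * epsilon_true = 476.721 * 0.119559 = 57 MPa


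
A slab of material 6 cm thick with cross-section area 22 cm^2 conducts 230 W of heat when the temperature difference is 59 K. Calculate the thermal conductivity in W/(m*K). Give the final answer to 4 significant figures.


k = Q*L / (A*dT)
L = 0.06 m, A = 2.2e-03 m^2
k = 230 * 0.06 / (2.2e-03 * 59)
k = 106.3 W/(m*K)


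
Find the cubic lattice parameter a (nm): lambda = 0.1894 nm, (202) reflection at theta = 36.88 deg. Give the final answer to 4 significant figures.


d = lambda / (2*sin(theta))
d = 0.1894 / (2*sin(36.88 deg))
d = 0.157796 nm
a = d * sqrt(h^2+k^2+l^2) = 0.157796 * sqrt(8)
a = 0.4463 nm


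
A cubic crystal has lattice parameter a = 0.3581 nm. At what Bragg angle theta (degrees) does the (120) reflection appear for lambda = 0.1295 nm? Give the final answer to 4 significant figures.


d = a / sqrt(h^2+k^2+l^2)
d = 0.3581 / sqrt(5) = 0.160147 nm
lambda = 2*d*sin(theta)  =>  sin(theta) = lambda / (2*d)
sin(theta) = 0.1295 / (2 * 0.160147) = 0.404316
theta = 23.85 deg


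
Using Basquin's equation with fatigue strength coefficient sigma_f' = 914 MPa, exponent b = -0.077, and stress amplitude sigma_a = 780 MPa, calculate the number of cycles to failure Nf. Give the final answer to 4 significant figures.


sigma_a = sigma_f' * (2*Nf)^b
2*Nf = (sigma_a / sigma_f')^(1/b)
2*Nf = (780 / 914)^(1/-0.077)
2*Nf = 7.83748
Nf = 3.919 cycles


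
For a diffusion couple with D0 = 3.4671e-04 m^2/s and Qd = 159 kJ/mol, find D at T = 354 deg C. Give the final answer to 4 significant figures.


D = D0 * exp(-Qd / (R*T))
T = 627.15 K
D = 3.4671e-04 * exp(-159e3 / (8.314 * 627.15))
D = 1.979e-17 m^2/s


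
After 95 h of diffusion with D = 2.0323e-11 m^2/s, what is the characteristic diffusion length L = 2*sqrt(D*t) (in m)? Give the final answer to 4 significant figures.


t = 95 hr = 342000 s
Diffusion length = 2*sqrt(D*t)
= 2*sqrt(2.0323e-11 * 342000)
= 5.273e-03 m


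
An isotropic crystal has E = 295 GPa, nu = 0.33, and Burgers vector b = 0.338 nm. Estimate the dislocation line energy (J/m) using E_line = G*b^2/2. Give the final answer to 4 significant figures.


Step 1: G = E / (2*(1+nu))
G = 295 / (2*(1+0.33)) = 110.902 GPa = 1.10902e+11 Pa
Step 2: E_line = G*b^2/2
b = 0.338 nm = 3.38e-10 m
E_line = 0.5 * 1.10902e+11 * (3.38e-10)^2 = 6.335e-09 J/m


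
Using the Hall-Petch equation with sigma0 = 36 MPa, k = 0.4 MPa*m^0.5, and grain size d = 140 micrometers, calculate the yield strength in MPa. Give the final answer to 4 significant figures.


sigma_y = sigma0 + k / sqrt(d)
d = 140 um = 1.4e-04 m
sigma_y = 36 + 0.4 / sqrt(1.4e-04)
sigma_y = 69.81 MPa


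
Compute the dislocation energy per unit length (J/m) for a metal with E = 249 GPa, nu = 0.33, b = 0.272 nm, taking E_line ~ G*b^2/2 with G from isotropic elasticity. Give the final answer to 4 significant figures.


Step 1: G = E / (2*(1+nu))
G = 249 / (2*(1+0.33)) = 93.609 GPa = 9.3609e+10 Pa
Step 2: E_line = G*b^2/2
b = 0.272 nm = 2.72e-10 m
E_line = 0.5 * 9.3609e+10 * (2.72e-10)^2 = 3.463e-09 J/m


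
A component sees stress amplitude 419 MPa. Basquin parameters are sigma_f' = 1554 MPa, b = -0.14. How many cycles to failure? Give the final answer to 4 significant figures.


sigma_a = sigma_f' * (2*Nf)^b
2*Nf = (sigma_a / sigma_f')^(1/b)
2*Nf = (419 / 1554)^(1/-0.14)
2*Nf = 11640.7
Nf = 5820 cycles


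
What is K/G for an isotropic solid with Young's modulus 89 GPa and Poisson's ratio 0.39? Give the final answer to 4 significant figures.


G = E / (2*(1+nu))
G = 89 / (2*(1+0.39)) = 32.0144 GPa
K = E / (3*(1-2*nu))
K = 89 / (3*(1-2*0.39)) = 134.848 GPa
K/G = 134.848 / 32.0144 = 4.212


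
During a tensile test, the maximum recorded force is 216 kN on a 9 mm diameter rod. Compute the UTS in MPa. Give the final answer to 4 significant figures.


A0 = pi*(d/2)^2 = pi*(9/2)^2 = 63.6173 mm^2
UTS = F_max / A0 = 216*1000 / 63.6173
UTS = 3395 MPa


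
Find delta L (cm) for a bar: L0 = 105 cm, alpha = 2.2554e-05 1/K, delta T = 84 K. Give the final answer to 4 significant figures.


dL = L0 * alpha * dT
dL = 105 * 2.2554e-05 * 84
dL = 0.1989 cm


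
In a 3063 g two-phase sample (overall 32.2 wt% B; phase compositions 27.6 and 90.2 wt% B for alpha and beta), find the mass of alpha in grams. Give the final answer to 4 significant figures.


f_alpha = (C_beta - C0) / (C_beta - C_alpha)
f_alpha = (90.2 - 32.2) / (90.2 - 27.6) = 0.926518
m_alpha = f_alpha * m_total = 0.926518 * 3063 = 2838 g


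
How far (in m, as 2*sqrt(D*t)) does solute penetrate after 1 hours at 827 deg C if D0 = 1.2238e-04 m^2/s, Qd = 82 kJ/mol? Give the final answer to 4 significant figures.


Step 1: D = D0 * exp(-Qd/(R*T))
T = 1100.15 K
D = 1.2238e-04 * exp(-82e3 / (8.314 * 1100.15)) = 1.56403e-08 m^2/s
Step 2: L = 2*sqrt(D*t)
t = 1 h = 3600 s
L = 2*sqrt(1.56403e-08 * 3600) = 0.01501 m


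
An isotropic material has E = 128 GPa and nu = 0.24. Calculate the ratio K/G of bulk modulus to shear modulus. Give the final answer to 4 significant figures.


G = E / (2*(1+nu))
G = 128 / (2*(1+0.24)) = 51.6129 GPa
K = E / (3*(1-2*nu))
K = 128 / (3*(1-2*0.24)) = 82.0513 GPa
K/G = 82.0513 / 51.6129 = 1.59


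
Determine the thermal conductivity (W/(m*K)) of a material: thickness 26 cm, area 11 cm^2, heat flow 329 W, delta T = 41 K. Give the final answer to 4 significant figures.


k = Q*L / (A*dT)
L = 0.26 m, A = 1.1e-03 m^2
k = 329 * 0.26 / (1.1e-03 * 41)
k = 1897 W/(m*K)


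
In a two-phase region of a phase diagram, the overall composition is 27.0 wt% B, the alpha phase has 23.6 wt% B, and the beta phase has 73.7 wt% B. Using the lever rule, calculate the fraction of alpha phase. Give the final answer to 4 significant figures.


f_alpha = (C_beta - C0) / (C_beta - C_alpha)
f_alpha = (73.7 - 27.0) / (73.7 - 23.6)
f_alpha = 0.9321


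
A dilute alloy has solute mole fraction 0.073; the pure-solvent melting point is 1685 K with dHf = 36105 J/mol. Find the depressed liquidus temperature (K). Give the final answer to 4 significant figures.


dT = R*Tm^2*x / dHf
dT = 8.314 * 1685^2 * 0.073 / 36105
dT = 47.7271 K
T_new = 1685 - 47.7271 = 1637 K


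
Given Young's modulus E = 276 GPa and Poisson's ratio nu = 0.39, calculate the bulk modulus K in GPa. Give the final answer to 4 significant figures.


K = E / (3*(1-2*nu))
K = 276 / (3*(1-2*0.39))
K = 418.2 GPa


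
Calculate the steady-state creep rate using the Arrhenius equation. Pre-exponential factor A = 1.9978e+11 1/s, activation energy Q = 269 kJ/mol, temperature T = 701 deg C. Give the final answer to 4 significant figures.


rate = A * exp(-Q / (R*T))
T = 701 + 273.15 = 974.15 K
rate = 1.9978e+11 * exp(-269e3 / (8.314 * 974.15))
rate = 7.517e-04 1/s


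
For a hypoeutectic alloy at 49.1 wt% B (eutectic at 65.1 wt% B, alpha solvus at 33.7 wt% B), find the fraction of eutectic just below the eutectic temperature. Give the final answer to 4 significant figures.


f_primary = (C_e - C0) / (C_e - C_alpha_max)
f_primary = (65.1 - 49.1) / (65.1 - 33.7)
f_primary = 0.509554
f_eutectic = 1 - 0.509554 = 0.4904


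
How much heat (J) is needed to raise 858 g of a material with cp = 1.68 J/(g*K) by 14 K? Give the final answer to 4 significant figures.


Q = m * cp * dT
Q = 858 * 1.68 * 14
Q = 20180 J


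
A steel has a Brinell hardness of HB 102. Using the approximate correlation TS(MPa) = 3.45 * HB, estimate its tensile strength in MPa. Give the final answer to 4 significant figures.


TS (MPa) = 3.45 * HB
TS = 3.45 * 102
TS = 351.9 MPa


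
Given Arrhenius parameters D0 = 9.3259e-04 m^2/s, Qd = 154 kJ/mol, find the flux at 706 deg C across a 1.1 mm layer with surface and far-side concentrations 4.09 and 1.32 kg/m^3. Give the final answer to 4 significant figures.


Step 1: D = D0 * exp(-Qd/(R*T))
T = 706 + 273.15 = 979.15 K
D = 9.3259e-04 * exp(-154e3 / (8.314 * 979.15)) = 5.67503e-12 m^2/s
Step 2: J = D * (C1 - C2) / dx
J = 5.67503e-12 * (4.09 - 1.32) / 1.1e-03
J = 1.429e-08 kg/(m^2*s)


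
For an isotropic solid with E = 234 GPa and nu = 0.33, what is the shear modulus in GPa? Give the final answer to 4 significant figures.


G = E / (2*(1+nu))
G = 234 / (2*(1+0.33))
G = 87.97 GPa


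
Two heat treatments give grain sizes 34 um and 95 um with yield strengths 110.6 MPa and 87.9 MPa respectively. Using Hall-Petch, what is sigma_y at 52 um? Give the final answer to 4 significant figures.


sigma_y = sigma0 + k / sqrt(d)
1/sqrt(d1) = 1/sqrt(3.4e-05) = 171.499;  1/sqrt(d2) = 102.598
k = (sigma1 - sigma2) / (1/sqrt(d1) - 1/sqrt(d2)) = (110.6 - 87.9) / (171.499 - 102.598) = 0.329459 MPa*m^0.5
sigma0 = sigma1 - k/sqrt(d1) = 110.6 - 0.329459*171.499 = 54.0982 MPa
sigma_y(d3) = 54.0982 + 0.329459 / sqrt(5.2e-05) = 99.79 MPa


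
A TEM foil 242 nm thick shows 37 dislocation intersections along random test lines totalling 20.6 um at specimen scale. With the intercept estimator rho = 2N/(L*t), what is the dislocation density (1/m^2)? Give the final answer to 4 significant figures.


rho = 2N / (L * t)
L = 20.6 um = 2.06e-05 m, t = 242 nm = 2.42e-07 m
rho = 2 * 37 / (2.06e-05 * 2.42e-07)
rho = 1.484e+13 1/m^2


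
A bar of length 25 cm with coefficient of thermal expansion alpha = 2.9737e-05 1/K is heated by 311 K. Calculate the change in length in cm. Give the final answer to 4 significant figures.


dL = L0 * alpha * dT
dL = 25 * 2.9737e-05 * 311
dL = 0.2312 cm


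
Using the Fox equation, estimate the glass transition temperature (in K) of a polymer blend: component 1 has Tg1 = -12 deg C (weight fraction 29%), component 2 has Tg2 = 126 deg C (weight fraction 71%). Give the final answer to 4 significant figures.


1/Tg = w1/Tg1 + w2/Tg2 (in Kelvin)
Tg1 = 261.15 K, Tg2 = 399.15 K
1/Tg = 0.29/261.15 + 0.71/399.15
Tg = 346.1 K


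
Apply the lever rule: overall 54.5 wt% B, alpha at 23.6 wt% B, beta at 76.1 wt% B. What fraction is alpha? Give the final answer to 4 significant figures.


f_alpha = (C_beta - C0) / (C_beta - C_alpha)
f_alpha = (76.1 - 54.5) / (76.1 - 23.6)
f_alpha = 0.4114


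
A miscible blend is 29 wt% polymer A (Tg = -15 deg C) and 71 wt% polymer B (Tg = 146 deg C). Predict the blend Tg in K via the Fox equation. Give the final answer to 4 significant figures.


1/Tg = w1/Tg1 + w2/Tg2 (in Kelvin)
Tg1 = 258.15 K, Tg2 = 419.15 K
1/Tg = 0.29/258.15 + 0.71/419.15
Tg = 355 K


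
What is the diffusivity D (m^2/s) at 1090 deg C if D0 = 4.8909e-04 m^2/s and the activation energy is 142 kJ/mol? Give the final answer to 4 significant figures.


D = D0 * exp(-Qd / (R*T))
T = 1363.15 K
D = 4.8909e-04 * exp(-142e3 / (8.314 * 1363.15))
D = 1.77e-09 m^2/s


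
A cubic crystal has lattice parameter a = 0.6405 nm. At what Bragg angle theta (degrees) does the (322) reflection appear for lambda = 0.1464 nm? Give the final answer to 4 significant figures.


d = a / sqrt(h^2+k^2+l^2)
d = 0.6405 / sqrt(17) = 0.155344 nm
lambda = 2*d*sin(theta)  =>  sin(theta) = lambda / (2*d)
sin(theta) = 0.1464 / (2 * 0.155344) = 0.471212
theta = 28.11 deg


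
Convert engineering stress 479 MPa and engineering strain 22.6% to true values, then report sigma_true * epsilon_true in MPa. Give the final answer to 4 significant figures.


sigma_true = sigma_eng * (1 + epsilon_eng)
sigma_true = 479 * (1 + 0.226) = 587.254 MPa
epsilon_true = ln(1 + epsilon_eng)
epsilon_true = ln(1 + 0.226) = 0.203757
sigma_true * epsilon_true = 587.254 * 0.203757 = 119.7 MPa


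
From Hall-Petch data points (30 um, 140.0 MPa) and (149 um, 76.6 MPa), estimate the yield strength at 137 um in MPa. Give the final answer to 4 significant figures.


sigma_y = sigma0 + k / sqrt(d)
1/sqrt(d1) = 1/sqrt(3e-05) = 182.574;  1/sqrt(d2) = 81.9232
k = (sigma1 - sigma2) / (1/sqrt(d1) - 1/sqrt(d2)) = (140.0 - 76.6) / (182.574 - 81.9232) = 0.629899 MPa*m^0.5
sigma0 = sigma1 - k/sqrt(d1) = 140.0 - 0.629899*182.574 = 24.9966 MPa
sigma_y(d3) = 24.9966 + 0.629899 / sqrt(1.37e-04) = 78.81 MPa


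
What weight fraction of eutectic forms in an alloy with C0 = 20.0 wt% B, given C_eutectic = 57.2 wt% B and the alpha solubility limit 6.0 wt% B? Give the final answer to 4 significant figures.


f_primary = (C_e - C0) / (C_e - C_alpha_max)
f_primary = (57.2 - 20.0) / (57.2 - 6.0)
f_primary = 0.726563
f_eutectic = 1 - 0.726563 = 0.2734


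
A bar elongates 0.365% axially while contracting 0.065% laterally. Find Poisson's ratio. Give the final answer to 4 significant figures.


nu = -epsilon_lat / epsilon_axial
Lateral strain is contraction (negative), so using magnitudes:
nu = 0.065 / 0.365
nu = 0.1781


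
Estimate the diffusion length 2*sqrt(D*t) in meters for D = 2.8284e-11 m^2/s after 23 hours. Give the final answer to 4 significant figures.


t = 23 hr = 82800 s
Diffusion length = 2*sqrt(D*t)
= 2*sqrt(2.8284e-11 * 82800)
= 3.061e-03 m


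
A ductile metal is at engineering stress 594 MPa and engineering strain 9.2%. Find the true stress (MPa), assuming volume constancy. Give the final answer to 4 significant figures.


sigma_true = sigma_eng * (1 + epsilon_eng)
sigma_true = 594 * (1 + 0.092)
sigma_true = 648.6 MPa


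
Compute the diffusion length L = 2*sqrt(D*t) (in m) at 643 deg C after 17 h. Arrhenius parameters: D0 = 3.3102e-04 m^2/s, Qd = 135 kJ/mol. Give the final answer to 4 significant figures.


Step 1: D = D0 * exp(-Qd/(R*T))
T = 916.15 K
D = 3.3102e-04 * exp(-135e3 / (8.314 * 916.15)) = 6.64508e-12 m^2/s
Step 2: L = 2*sqrt(D*t)
t = 17 h = 61200 s
L = 2*sqrt(6.64508e-12 * 61200) = 1.275e-03 m


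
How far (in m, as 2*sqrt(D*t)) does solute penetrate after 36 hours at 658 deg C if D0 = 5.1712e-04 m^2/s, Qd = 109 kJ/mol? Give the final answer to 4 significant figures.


Step 1: D = D0 * exp(-Qd/(R*T))
T = 931.15 K
D = 5.1712e-04 * exp(-109e3 / (8.314 * 931.15)) = 3.97015e-10 m^2/s
Step 2: L = 2*sqrt(D*t)
t = 36 h = 129600 s
L = 2*sqrt(3.97015e-10 * 129600) = 0.01435 m


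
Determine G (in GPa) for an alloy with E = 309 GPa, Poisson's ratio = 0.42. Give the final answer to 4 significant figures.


G = E / (2*(1+nu))
G = 309 / (2*(1+0.42))
G = 108.8 GPa


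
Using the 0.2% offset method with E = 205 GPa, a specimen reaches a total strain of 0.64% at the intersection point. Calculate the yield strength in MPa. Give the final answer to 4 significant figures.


Offset strain = 0.002
Elastic strain at yield = total_strain - offset = 6.4e-03 - 0.002 = 4.4e-03
sigma_y = E * elastic_strain = 205000 * 4.4e-03
sigma_y = 902 MPa


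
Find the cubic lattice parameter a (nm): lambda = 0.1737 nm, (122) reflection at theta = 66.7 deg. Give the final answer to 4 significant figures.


d = lambda / (2*sin(theta))
d = 0.1737 / (2*sin(66.7 deg))
d = 0.0945619 nm
a = d * sqrt(h^2+k^2+l^2) = 0.0945619 * sqrt(9)
a = 0.2837 nm


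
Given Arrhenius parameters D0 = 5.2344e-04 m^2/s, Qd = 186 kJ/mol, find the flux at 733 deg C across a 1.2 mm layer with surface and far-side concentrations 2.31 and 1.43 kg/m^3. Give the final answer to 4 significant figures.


Step 1: D = D0 * exp(-Qd/(R*T))
T = 733 + 273.15 = 1006.15 K
D = 5.2344e-04 * exp(-186e3 / (8.314 * 1006.15)) = 1.15415e-13 m^2/s
Step 2: J = D * (C1 - C2) / dx
J = 1.15415e-13 * (2.31 - 1.43) / 1.2e-03
J = 8.464e-11 kg/(m^2*s)


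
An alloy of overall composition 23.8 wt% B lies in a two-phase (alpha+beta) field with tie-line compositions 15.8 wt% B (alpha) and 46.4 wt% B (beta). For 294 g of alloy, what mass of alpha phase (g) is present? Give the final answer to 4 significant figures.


f_alpha = (C_beta - C0) / (C_beta - C_alpha)
f_alpha = (46.4 - 23.8) / (46.4 - 15.8) = 0.738562
m_alpha = f_alpha * m_total = 0.738562 * 294 = 217.1 g


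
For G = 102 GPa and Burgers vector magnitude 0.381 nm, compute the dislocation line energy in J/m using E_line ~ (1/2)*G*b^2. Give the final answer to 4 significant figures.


E = G*b^2/2
b = 0.381 nm = 3.81e-10 m
G = 102 GPa = 1.02e+11 Pa
E = 0.5 * 1.02e+11 * (3.81e-10)^2
E = 7.403e-09 J/m


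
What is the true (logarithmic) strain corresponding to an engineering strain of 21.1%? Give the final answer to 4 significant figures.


epsilon_true = ln(1 + epsilon_eng)
epsilon_true = ln(1 + 0.211)
epsilon_true = 0.1914


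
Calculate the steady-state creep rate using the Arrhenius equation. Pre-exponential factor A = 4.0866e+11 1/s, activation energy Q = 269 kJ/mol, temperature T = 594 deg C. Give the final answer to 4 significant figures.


rate = A * exp(-Q / (R*T))
T = 594 + 273.15 = 867.15 K
rate = 4.0866e+11 * exp(-269e3 / (8.314 * 867.15))
rate = 2.553e-05 1/s


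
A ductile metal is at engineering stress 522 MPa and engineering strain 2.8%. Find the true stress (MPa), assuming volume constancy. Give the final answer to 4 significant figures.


sigma_true = sigma_eng * (1 + epsilon_eng)
sigma_true = 522 * (1 + 0.028)
sigma_true = 536.6 MPa


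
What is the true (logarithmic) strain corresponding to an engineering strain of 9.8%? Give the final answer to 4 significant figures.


epsilon_true = ln(1 + epsilon_eng)
epsilon_true = ln(1 + 0.098)
epsilon_true = 0.09349


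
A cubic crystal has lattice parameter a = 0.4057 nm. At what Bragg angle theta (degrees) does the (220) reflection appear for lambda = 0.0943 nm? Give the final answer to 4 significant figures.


d = a / sqrt(h^2+k^2+l^2)
d = 0.4057 / sqrt(8) = 0.143437 nm
lambda = 2*d*sin(theta)  =>  sin(theta) = lambda / (2*d)
sin(theta) = 0.0943 / (2 * 0.143437) = 0.328717
theta = 19.19 deg


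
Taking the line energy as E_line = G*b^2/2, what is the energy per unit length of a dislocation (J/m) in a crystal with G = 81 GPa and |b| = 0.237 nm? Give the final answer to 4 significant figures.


E = G*b^2/2
b = 0.237 nm = 2.37e-10 m
G = 81 GPa = 8.1e+10 Pa
E = 0.5 * 8.1e+10 * (2.37e-10)^2
E = 2.275e-09 J/m


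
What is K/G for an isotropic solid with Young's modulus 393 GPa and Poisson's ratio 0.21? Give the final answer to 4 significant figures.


G = E / (2*(1+nu))
G = 393 / (2*(1+0.21)) = 162.397 GPa
K = E / (3*(1-2*nu))
K = 393 / (3*(1-2*0.21)) = 225.862 GPa
K/G = 225.862 / 162.397 = 1.391


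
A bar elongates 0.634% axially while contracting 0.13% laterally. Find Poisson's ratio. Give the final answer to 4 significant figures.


nu = -epsilon_lat / epsilon_axial
Lateral strain is contraction (negative), so using magnitudes:
nu = 0.13 / 0.634
nu = 0.205


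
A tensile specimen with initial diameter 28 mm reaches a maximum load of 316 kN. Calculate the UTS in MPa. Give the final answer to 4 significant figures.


A0 = pi*(d/2)^2 = pi*(28/2)^2 = 615.752 mm^2
UTS = F_max / A0 = 316*1000 / 615.752
UTS = 513.2 MPa


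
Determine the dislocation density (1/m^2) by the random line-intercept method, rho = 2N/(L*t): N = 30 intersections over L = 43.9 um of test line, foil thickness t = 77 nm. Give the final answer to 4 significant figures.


rho = 2N / (L * t)
L = 43.9 um = 4.39e-05 m, t = 77 nm = 7.7e-08 m
rho = 2 * 30 / (4.39e-05 * 7.7e-08)
rho = 1.775e+13 1/m^2


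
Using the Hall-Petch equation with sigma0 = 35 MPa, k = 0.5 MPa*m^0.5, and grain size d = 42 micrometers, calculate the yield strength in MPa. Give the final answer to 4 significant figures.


sigma_y = sigma0 + k / sqrt(d)
d = 42 um = 4.2e-05 m
sigma_y = 35 + 0.5 / sqrt(4.2e-05)
sigma_y = 112.2 MPa


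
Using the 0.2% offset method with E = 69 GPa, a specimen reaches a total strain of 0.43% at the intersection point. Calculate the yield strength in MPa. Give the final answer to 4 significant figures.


Offset strain = 0.002
Elastic strain at yield = total_strain - offset = 4.3e-03 - 0.002 = 2.3e-03
sigma_y = E * elastic_strain = 69000 * 2.3e-03
sigma_y = 158.7 MPa


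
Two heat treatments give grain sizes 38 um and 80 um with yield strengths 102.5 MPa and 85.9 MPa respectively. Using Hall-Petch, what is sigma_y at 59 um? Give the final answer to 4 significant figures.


sigma_y = sigma0 + k / sqrt(d)
1/sqrt(d1) = 1/sqrt(3.8e-05) = 162.221;  1/sqrt(d2) = 111.803
k = (sigma1 - sigma2) / (1/sqrt(d1) - 1/sqrt(d2)) = (102.5 - 85.9) / (162.221 - 111.803) = 0.329247 MPa*m^0.5
sigma0 = sigma1 - k/sqrt(d1) = 102.5 - 0.329247*162.221 = 49.089 MPa
sigma_y(d3) = 49.089 + 0.329247 / sqrt(5.9e-05) = 91.95 MPa


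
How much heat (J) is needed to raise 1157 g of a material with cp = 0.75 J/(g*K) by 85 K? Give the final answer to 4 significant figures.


Q = m * cp * dT
Q = 1157 * 0.75 * 85
Q = 73760 J


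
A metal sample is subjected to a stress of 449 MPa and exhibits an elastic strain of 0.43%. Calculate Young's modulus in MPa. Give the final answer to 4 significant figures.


E = sigma / epsilon
epsilon = 0.43% = 4.3e-03
E = 449 / 4.3e-03
E = 104400 MPa


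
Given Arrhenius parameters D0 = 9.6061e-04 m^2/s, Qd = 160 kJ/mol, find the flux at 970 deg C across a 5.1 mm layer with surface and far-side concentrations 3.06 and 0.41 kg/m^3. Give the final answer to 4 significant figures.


Step 1: D = D0 * exp(-Qd/(R*T))
T = 970 + 273.15 = 1243.15 K
D = 9.6061e-04 * exp(-160e3 / (8.314 * 1243.15)) = 1.81731e-10 m^2/s
Step 2: J = D * (C1 - C2) / dx
J = 1.81731e-10 * (3.06 - 0.41) / 5.1e-03
J = 9.443e-08 kg/(m^2*s)


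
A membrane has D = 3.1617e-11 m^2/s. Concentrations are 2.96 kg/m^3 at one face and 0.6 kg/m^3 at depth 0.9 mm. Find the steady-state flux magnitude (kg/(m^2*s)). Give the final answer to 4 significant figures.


J = -D * (dC/dx) = D * (C1 - C2) / dx
J = 3.1617e-11 * (2.96 - 0.6) / 9e-04
J = 8.291e-08 kg/(m^2*s)


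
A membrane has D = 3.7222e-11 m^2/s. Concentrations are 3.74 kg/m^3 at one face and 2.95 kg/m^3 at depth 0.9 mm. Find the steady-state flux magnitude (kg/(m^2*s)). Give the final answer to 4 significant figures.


J = -D * (dC/dx) = D * (C1 - C2) / dx
J = 3.7222e-11 * (3.74 - 2.95) / 9e-04
J = 3.267e-08 kg/(m^2*s)


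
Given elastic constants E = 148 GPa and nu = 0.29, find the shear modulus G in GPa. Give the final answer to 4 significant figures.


G = E / (2*(1+nu))
G = 148 / (2*(1+0.29))
G = 57.36 GPa


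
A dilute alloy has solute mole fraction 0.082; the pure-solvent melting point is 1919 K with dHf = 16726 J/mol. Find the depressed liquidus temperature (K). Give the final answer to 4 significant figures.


dT = R*Tm^2*x / dHf
dT = 8.314 * 1919^2 * 0.082 / 16726
dT = 150.1 K
T_new = 1919 - 150.1 = 1769 K


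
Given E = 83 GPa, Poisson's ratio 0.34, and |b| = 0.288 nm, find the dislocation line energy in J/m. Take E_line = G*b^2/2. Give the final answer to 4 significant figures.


Step 1: G = E / (2*(1+nu))
G = 83 / (2*(1+0.34)) = 30.9701 GPa = 3.09701e+10 Pa
Step 2: E_line = G*b^2/2
b = 0.288 nm = 2.88e-10 m
E_line = 0.5 * 3.09701e+10 * (2.88e-10)^2 = 1.284e-09 J/m


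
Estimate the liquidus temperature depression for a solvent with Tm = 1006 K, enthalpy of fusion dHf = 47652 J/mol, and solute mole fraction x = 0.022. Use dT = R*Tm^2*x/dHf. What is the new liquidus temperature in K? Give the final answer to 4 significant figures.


dT = R*Tm^2*x / dHf
dT = 8.314 * 1006^2 * 0.022 / 47652
dT = 3.88461 K
T_new = 1006 - 3.88461 = 1002 K


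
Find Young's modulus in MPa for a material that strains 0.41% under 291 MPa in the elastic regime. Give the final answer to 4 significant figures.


E = sigma / epsilon
epsilon = 0.41% = 4.1e-03
E = 291 / 4.1e-03
E = 70980 MPa


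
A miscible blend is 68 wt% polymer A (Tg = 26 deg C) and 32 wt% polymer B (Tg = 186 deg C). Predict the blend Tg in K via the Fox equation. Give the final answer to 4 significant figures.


1/Tg = w1/Tg1 + w2/Tg2 (in Kelvin)
Tg1 = 299.15 K, Tg2 = 459.15 K
1/Tg = 0.68/299.15 + 0.32/459.15
Tg = 336.7 K


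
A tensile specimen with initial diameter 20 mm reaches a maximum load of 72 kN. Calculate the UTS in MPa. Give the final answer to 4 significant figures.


A0 = pi*(d/2)^2 = pi*(20/2)^2 = 314.159 mm^2
UTS = F_max / A0 = 72*1000 / 314.159
UTS = 229.2 MPa


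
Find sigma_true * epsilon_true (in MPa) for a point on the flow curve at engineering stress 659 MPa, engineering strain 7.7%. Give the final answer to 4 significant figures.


sigma_true = sigma_eng * (1 + epsilon_eng)
sigma_true = 659 * (1 + 0.077) = 709.743 MPa
epsilon_true = ln(1 + epsilon_eng)
epsilon_true = ln(1 + 0.077) = 0.0741794
sigma_true * epsilon_true = 709.743 * 0.0741794 = 52.65 MPa


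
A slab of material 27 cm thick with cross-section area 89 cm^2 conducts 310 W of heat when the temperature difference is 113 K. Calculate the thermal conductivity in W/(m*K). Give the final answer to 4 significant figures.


k = Q*L / (A*dT)
L = 0.27 m, A = 8.9e-03 m^2
k = 310 * 0.27 / (8.9e-03 * 113)
k = 83.23 W/(m*K)


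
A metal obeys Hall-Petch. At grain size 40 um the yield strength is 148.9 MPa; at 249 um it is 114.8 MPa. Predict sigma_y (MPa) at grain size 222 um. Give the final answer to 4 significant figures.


sigma_y = sigma0 + k / sqrt(d)
1/sqrt(d1) = 1/sqrt(4e-05) = 158.114;  1/sqrt(d2) = 63.3724
k = (sigma1 - sigma2) / (1/sqrt(d1) - 1/sqrt(d2)) = (148.9 - 114.8) / (158.114 - 63.3724) = 0.359927 MPa*m^0.5
sigma0 = sigma1 - k/sqrt(d1) = 148.9 - 0.359927*158.114 = 91.9906 MPa
sigma_y(d3) = 91.9906 + 0.359927 / sqrt(2.22e-04) = 116.1 MPa


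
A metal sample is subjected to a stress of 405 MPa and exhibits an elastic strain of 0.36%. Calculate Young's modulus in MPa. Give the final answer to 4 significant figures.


E = sigma / epsilon
epsilon = 0.36% = 3.6e-03
E = 405 / 3.6e-03
E = 112500 MPa


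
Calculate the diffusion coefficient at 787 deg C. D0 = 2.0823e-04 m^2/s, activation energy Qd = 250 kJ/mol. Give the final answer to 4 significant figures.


D = D0 * exp(-Qd / (R*T))
T = 1060.15 K
D = 2.0823e-04 * exp(-250e3 / (8.314 * 1060.15))
D = 1.001e-16 m^2/s


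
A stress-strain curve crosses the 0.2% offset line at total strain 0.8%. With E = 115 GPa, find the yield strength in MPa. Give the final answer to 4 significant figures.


Offset strain = 0.002
Elastic strain at yield = total_strain - offset = 8e-03 - 0.002 = 6e-03
sigma_y = E * elastic_strain = 115000 * 6e-03
sigma_y = 690 MPa


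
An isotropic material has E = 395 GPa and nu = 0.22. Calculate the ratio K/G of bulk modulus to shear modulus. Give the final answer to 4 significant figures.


G = E / (2*(1+nu))
G = 395 / (2*(1+0.22)) = 161.885 GPa
K = E / (3*(1-2*nu))
K = 395 / (3*(1-2*0.22)) = 235.119 GPa
K/G = 235.119 / 161.885 = 1.452


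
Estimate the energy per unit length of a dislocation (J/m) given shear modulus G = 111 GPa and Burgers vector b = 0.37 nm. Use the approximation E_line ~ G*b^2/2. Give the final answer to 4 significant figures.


E = G*b^2/2
b = 0.37 nm = 3.7e-10 m
G = 111 GPa = 1.11e+11 Pa
E = 0.5 * 1.11e+11 * (3.7e-10)^2
E = 7.598e-09 J/m


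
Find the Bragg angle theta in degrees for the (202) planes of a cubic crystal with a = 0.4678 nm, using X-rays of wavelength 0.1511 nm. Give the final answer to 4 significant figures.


d = a / sqrt(h^2+k^2+l^2)
d = 0.4678 / sqrt(8) = 0.165392 nm
lambda = 2*d*sin(theta)  =>  sin(theta) = lambda / (2*d)
sin(theta) = 0.1511 / (2 * 0.165392) = 0.456793
theta = 27.18 deg


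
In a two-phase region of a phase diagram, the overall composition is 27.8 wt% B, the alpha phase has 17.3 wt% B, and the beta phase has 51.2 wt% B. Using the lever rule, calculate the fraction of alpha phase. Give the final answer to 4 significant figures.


f_alpha = (C_beta - C0) / (C_beta - C_alpha)
f_alpha = (51.2 - 27.8) / (51.2 - 17.3)
f_alpha = 0.6903


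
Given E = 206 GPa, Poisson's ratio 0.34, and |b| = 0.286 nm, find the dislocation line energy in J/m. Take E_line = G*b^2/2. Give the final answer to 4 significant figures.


Step 1: G = E / (2*(1+nu))
G = 206 / (2*(1+0.34)) = 76.8657 GPa = 7.68657e+10 Pa
Step 2: E_line = G*b^2/2
b = 0.286 nm = 2.86e-10 m
E_line = 0.5 * 7.68657e+10 * (2.86e-10)^2 = 3.144e-09 J/m


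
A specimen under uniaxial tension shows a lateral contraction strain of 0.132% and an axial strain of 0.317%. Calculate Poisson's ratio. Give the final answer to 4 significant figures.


nu = -epsilon_lat / epsilon_axial
Lateral strain is contraction (negative), so using magnitudes:
nu = 0.132 / 0.317
nu = 0.4164


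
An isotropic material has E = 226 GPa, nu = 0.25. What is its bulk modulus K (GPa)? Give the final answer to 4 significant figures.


K = E / (3*(1-2*nu))
K = 226 / (3*(1-2*0.25))
K = 150.7 GPa


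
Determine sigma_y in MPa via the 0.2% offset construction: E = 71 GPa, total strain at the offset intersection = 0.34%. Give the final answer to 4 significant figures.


Offset strain = 0.002
Elastic strain at yield = total_strain - offset = 3.4e-03 - 0.002 = 1.4e-03
sigma_y = E * elastic_strain = 71000 * 1.4e-03
sigma_y = 99.4 MPa


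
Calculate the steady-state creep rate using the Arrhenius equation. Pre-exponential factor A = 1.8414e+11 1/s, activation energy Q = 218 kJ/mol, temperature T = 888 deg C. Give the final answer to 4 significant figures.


rate = A * exp(-Q / (R*T))
T = 888 + 273.15 = 1161.15 K
rate = 1.8414e+11 * exp(-218e3 / (8.314 * 1161.15))
rate = 28.71 1/s


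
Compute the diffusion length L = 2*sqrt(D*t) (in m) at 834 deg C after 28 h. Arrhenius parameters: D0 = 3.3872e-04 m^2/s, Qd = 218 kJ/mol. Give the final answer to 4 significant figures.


Step 1: D = D0 * exp(-Qd/(R*T))
T = 1107.15 K
D = 3.3872e-04 * exp(-218e3 / (8.314 * 1107.15)) = 1.75536e-14 m^2/s
Step 2: L = 2*sqrt(D*t)
t = 28 h = 100800 s
L = 2*sqrt(1.75536e-14 * 100800) = 8.413e-05 m


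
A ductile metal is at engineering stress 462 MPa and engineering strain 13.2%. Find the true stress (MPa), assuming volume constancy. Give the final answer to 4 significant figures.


sigma_true = sigma_eng * (1 + epsilon_eng)
sigma_true = 462 * (1 + 0.132)
sigma_true = 523 MPa


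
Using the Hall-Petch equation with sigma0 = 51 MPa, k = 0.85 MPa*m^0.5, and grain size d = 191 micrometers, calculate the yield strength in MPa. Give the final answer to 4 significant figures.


sigma_y = sigma0 + k / sqrt(d)
d = 191 um = 1.91e-04 m
sigma_y = 51 + 0.85 / sqrt(1.91e-04)
sigma_y = 112.5 MPa


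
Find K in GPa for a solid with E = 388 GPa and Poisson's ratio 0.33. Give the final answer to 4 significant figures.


K = E / (3*(1-2*nu))
K = 388 / (3*(1-2*0.33))
K = 380.4 GPa


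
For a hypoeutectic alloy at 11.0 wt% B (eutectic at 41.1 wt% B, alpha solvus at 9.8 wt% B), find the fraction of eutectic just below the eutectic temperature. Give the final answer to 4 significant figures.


f_primary = (C_e - C0) / (C_e - C_alpha_max)
f_primary = (41.1 - 11.0) / (41.1 - 9.8)
f_primary = 0.961661
f_eutectic = 1 - 0.961661 = 0.03834


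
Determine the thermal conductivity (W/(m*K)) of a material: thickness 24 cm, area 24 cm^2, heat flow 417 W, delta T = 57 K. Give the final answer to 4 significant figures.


k = Q*L / (A*dT)
L = 0.24 m, A = 2.4e-03 m^2
k = 417 * 0.24 / (2.4e-03 * 57)
k = 731.6 W/(m*K)


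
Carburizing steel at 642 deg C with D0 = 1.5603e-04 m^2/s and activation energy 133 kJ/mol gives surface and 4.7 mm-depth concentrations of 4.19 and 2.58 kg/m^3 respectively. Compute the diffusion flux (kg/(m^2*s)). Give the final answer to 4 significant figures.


Step 1: D = D0 * exp(-Qd/(R*T))
T = 642 + 273.15 = 915.15 K
D = 1.5603e-04 * exp(-133e3 / (8.314 * 915.15)) = 3.99579e-12 m^2/s
Step 2: J = D * (C1 - C2) / dx
J = 3.99579e-12 * (4.19 - 2.58) / 4.7e-03
J = 1.369e-09 kg/(m^2*s)


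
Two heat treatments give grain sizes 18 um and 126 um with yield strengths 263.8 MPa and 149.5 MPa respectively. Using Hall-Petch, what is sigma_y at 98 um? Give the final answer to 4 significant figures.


sigma_y = sigma0 + k / sqrt(d)
1/sqrt(d1) = 1/sqrt(1.8e-05) = 235.702;  1/sqrt(d2) = 89.0871
k = (sigma1 - sigma2) / (1/sqrt(d1) - 1/sqrt(d2)) = (263.8 - 149.5) / (235.702 - 89.0871) = 0.779592 MPa*m^0.5
sigma0 = sigma1 - k/sqrt(d1) = 263.8 - 0.779592*235.702 = 80.0484 MPa
sigma_y(d3) = 80.0484 + 0.779592 / sqrt(9.8e-05) = 158.8 MPa


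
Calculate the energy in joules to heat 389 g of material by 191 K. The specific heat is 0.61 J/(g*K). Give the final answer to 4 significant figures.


Q = m * cp * dT
Q = 389 * 0.61 * 191
Q = 45320 J


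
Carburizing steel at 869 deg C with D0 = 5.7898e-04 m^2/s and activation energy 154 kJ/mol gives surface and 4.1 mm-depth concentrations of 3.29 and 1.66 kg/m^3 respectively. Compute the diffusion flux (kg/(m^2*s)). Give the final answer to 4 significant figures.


Step 1: D = D0 * exp(-Qd/(R*T))
T = 869 + 273.15 = 1142.15 K
D = 5.7898e-04 * exp(-154e3 / (8.314 * 1142.15)) = 5.24123e-11 m^2/s
Step 2: J = D * (C1 - C2) / dx
J = 5.24123e-11 * (3.29 - 1.66) / 4.1e-03
J = 2.084e-08 kg/(m^2*s)


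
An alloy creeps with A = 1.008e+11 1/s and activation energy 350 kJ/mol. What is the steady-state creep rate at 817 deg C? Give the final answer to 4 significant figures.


rate = A * exp(-Q / (R*T))
T = 817 + 273.15 = 1090.15 K
rate = 1.008e+11 * exp(-350e3 / (8.314 * 1090.15))
rate = 1.708e-06 1/s


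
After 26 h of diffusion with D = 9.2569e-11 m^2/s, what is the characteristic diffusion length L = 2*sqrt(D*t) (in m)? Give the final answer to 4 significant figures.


t = 26 hr = 93600 s
Diffusion length = 2*sqrt(D*t)
= 2*sqrt(9.2569e-11 * 93600)
= 5.887e-03 m


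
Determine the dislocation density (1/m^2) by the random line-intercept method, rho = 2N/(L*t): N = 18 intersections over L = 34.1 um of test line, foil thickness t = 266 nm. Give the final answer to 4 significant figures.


rho = 2N / (L * t)
L = 34.1 um = 3.41e-05 m, t = 266 nm = 2.66e-07 m
rho = 2 * 18 / (3.41e-05 * 2.66e-07)
rho = 3.969e+12 1/m^2


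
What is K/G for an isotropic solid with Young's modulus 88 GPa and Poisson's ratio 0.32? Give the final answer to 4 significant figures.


G = E / (2*(1+nu))
G = 88 / (2*(1+0.32)) = 33.3333 GPa
K = E / (3*(1-2*nu))
K = 88 / (3*(1-2*0.32)) = 81.4815 GPa
K/G = 81.4815 / 33.3333 = 2.444


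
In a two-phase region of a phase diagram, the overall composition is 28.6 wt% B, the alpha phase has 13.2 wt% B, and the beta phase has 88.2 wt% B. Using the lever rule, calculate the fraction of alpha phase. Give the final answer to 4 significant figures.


f_alpha = (C_beta - C0) / (C_beta - C_alpha)
f_alpha = (88.2 - 28.6) / (88.2 - 13.2)
f_alpha = 0.7947


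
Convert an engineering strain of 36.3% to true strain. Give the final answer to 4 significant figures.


epsilon_true = ln(1 + epsilon_eng)
epsilon_true = ln(1 + 0.363)
epsilon_true = 0.3097


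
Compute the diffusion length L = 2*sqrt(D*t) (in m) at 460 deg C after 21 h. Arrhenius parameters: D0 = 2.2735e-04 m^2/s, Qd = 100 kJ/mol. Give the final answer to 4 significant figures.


Step 1: D = D0 * exp(-Qd/(R*T))
T = 733.15 K
D = 2.2735e-04 * exp(-100e3 / (8.314 * 733.15)) = 1.7051e-11 m^2/s
Step 2: L = 2*sqrt(D*t)
t = 21 h = 75600 s
L = 2*sqrt(1.7051e-11 * 75600) = 2.271e-03 m


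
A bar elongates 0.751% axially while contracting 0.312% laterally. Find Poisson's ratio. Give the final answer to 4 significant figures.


nu = -epsilon_lat / epsilon_axial
Lateral strain is contraction (negative), so using magnitudes:
nu = 0.312 / 0.751
nu = 0.4154


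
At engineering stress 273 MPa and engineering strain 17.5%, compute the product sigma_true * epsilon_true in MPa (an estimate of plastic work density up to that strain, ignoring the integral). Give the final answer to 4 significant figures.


sigma_true = sigma_eng * (1 + epsilon_eng)
sigma_true = 273 * (1 + 0.175) = 320.775 MPa
epsilon_true = ln(1 + epsilon_eng)
epsilon_true = ln(1 + 0.175) = 0.161268
sigma_true * epsilon_true = 320.775 * 0.161268 = 51.73 MPa


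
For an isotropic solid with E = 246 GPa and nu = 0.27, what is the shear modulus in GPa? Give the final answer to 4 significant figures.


G = E / (2*(1+nu))
G = 246 / (2*(1+0.27))
G = 96.85 GPa


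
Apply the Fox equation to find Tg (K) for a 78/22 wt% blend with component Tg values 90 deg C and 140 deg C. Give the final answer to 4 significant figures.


1/Tg = w1/Tg1 + w2/Tg2 (in Kelvin)
Tg1 = 363.15 K, Tg2 = 413.15 K
1/Tg = 0.78/363.15 + 0.22/413.15
Tg = 373.1 K


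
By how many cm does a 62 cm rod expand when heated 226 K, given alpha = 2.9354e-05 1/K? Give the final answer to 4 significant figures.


dL = L0 * alpha * dT
dL = 62 * 2.9354e-05 * 226
dL = 0.4113 cm
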